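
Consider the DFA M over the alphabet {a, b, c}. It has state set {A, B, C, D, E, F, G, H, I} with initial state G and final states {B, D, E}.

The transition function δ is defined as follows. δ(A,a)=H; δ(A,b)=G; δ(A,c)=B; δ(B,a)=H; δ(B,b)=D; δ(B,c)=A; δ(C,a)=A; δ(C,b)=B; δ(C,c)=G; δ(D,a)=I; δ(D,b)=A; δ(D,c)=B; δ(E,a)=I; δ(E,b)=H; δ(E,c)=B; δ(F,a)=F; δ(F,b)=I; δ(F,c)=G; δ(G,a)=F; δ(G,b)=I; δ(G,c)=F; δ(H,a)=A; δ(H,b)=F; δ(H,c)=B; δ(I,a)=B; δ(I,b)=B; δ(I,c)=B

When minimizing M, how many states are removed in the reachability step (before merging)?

2

No path from G leads to C, E; the other 7 states are all reachable.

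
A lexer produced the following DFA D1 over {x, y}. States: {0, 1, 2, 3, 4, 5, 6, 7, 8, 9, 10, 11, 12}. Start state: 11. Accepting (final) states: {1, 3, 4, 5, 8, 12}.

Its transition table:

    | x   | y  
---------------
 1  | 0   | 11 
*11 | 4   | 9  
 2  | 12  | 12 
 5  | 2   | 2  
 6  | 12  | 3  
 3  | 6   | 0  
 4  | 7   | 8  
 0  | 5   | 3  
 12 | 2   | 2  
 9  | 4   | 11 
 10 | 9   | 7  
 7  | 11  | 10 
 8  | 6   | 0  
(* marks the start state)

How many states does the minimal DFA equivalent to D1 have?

First remove the unreachable states {1}; 12 states remain.
Initial partition by acceptance: {3,4,5,8,12} | {0,2,6,7,9,10,11}.
Refine {3,4,5,8,12} on symbol y: members go to different blocks, giving {3,5,8,12} and {4}.
On input x, block {0,2,6,7,9,10,11} splits into {0,2,6} and {7,10} and {9,11}.
Stable partition: {3,5,8,12} | {0,2,6} | {4} | {7,10} | {9,11} — 5 equivalence classes.

5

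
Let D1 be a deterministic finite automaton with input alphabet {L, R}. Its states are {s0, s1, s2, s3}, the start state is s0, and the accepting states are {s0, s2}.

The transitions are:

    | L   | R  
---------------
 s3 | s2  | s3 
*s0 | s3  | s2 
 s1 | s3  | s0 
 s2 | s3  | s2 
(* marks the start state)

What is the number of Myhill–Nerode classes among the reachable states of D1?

States {s1} cannot be reached from the start state, so discard them.
Start with accepting vs non-accepting: {s0,s2} | {s3}.
No further refinement is possible. Final partition (2 blocks): {s0,s2} | {s3}.

2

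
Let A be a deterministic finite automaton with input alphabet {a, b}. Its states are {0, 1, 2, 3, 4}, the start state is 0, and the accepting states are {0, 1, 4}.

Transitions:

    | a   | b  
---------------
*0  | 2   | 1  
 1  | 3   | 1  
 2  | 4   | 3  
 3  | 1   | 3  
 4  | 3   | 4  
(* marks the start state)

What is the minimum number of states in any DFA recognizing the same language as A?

2

All states are reachable from the start state.
Start with accepting vs non-accepting: {0,1,4} | {2,3}.
No further refinement is possible. Final partition (2 blocks): {0,1,4} | {2,3}.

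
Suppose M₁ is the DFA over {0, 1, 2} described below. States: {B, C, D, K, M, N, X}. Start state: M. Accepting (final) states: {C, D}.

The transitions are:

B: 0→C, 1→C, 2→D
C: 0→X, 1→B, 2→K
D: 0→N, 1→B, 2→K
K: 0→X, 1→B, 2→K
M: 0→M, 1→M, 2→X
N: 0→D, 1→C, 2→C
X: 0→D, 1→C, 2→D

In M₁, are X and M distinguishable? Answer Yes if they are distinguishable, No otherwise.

Every state is reachable, so we keep all 7.
Initial partition by acceptance: {C,D} | {B,K,M,N,X}.
Split {B,K,M,N,X} by δ(·,0) → {B,N,X} and {K,M}.
On input 0, block {K,M} splits into {M} and {K}.
Stable partition: {C,D} | {B,N,X} | {M} | {K} — 4 equivalence classes.
X and M end up in different blocks, so they are distinguishable. For instance, the string '0' is accepted from only X.

Yes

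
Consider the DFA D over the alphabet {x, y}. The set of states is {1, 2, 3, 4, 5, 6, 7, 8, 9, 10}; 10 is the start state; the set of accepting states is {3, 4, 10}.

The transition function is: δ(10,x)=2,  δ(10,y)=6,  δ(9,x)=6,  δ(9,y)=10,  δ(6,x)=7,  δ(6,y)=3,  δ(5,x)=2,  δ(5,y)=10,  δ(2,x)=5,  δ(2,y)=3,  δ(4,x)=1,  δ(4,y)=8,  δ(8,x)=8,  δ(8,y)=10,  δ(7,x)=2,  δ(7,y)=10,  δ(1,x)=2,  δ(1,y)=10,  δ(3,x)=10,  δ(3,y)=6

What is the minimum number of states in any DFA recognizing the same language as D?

States {1,4,8,9} cannot be reached from the start state, so discard them.
Start with accepting vs non-accepting: {3,10} | {2,5,6,7}.
Refine {3,10} on symbol x: members go to different blocks, giving {3} and {10}.
Refine {2,5,6,7} on symbol y: members go to different blocks, giving {2,6} and {5,7}.
Stable partition: {3} | {2,6} | {10} | {5,7} — 4 equivalence classes.

4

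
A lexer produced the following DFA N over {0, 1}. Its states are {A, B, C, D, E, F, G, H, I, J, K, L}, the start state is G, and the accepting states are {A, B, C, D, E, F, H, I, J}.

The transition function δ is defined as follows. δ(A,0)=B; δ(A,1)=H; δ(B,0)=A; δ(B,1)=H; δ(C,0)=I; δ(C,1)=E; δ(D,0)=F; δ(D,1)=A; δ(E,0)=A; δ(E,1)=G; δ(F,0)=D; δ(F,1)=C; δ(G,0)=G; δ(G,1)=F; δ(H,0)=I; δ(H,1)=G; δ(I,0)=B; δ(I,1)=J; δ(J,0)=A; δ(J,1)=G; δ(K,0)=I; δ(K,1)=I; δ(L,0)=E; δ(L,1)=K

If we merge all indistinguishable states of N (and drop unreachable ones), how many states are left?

States {K,L} cannot be reached from the start state, so discard them.
P0 = {A,B,C,D,E,F,H,I,J} | {G}.
Refine {A,B,C,D,E,F,H,I,J} on symbol 1: members go to different blocks, giving {A,B,C,D,F,I} and {E,H,J}.
Split {A,B,C,D,F,I} by δ(·,1) → {A,B,C,I} and {D,F}.
No further refinement is possible. Final partition (4 blocks): {A,B,C,I} | {G} | {E,H,J} | {D,F}.

4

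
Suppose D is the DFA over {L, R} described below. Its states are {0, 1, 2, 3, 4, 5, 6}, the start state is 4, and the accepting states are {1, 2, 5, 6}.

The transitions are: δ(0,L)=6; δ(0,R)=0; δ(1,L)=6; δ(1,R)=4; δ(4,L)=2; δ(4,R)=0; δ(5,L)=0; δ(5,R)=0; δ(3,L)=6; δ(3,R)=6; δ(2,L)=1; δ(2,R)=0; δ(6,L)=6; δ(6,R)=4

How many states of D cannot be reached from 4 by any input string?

No path from 4 leads to 3, 5; the other 5 states are all reachable.

2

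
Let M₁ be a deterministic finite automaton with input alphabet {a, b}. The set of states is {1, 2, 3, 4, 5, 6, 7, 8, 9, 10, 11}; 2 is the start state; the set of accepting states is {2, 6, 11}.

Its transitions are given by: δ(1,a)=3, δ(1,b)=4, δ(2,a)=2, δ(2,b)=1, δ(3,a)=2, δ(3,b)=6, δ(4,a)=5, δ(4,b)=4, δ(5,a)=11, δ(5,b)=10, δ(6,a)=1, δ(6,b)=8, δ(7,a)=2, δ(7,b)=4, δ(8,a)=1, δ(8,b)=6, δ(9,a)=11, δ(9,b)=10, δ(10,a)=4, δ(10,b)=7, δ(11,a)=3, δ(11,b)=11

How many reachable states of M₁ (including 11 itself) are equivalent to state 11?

1

States {9} cannot be reached from the start state, so discard them.
Initial partition by acceptance: {2,6,11} | {1,3,4,5,7,8,10}.
Refine {2,6,11} on symbol a: members go to different blocks, giving {6,11} and {2}.
Refine {6,11} on symbol b: members go to different blocks, giving {6} and {11}.
Refine {1,3,4,5,7,8,10} on symbol a: members go to different blocks, giving {1,4,8,10} and {3,7} and {5}.
On input a, block {1,4,8,10} splits into {8,10} and {1} and {4}.
Refine {8,10} on symbol a: members go to different blocks, giving {8} and {10}.
Refine {3,7} on symbol b: members go to different blocks, giving {3} and {7}.
Stable partition: {6} | {8} | {2} | {11} | {3} | {5} | {1} | {4} | {10} | {7} — 10 equivalence classes.
The equivalence class containing 11 is {11}, of size 1.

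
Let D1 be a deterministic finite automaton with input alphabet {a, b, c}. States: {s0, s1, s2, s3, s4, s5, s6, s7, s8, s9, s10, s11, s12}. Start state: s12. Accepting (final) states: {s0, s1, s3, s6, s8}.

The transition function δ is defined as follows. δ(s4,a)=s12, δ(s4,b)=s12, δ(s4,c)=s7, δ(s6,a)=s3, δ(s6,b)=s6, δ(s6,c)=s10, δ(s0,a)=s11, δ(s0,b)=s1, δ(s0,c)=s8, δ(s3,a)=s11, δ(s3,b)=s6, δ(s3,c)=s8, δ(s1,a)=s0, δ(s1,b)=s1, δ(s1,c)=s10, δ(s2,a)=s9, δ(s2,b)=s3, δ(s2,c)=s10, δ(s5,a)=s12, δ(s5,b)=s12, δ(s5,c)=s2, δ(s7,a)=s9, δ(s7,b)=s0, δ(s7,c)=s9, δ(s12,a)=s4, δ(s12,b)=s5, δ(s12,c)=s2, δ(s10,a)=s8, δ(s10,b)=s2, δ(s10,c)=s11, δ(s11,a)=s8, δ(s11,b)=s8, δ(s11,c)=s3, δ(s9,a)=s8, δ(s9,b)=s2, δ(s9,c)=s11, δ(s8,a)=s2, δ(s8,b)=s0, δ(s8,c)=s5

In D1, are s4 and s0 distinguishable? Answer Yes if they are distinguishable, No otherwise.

All states are reachable from the start state.
P0 = {s0,s1,s3,s6,s8} | {s2,s4,s5,s7,s9,s10,s11,s12}.
Split {s0,s1,s3,s6,s8} by δ(·,a) → {s0,s3,s8} and {s1,s6}.
On input b, block {s0,s3,s8} splits into {s0,s3} and {s8}.
Refine {s2,s4,s5,s7,s9,s10,s11,s12} on symbol a: members go to different blocks, giving {s2,s4,s5,s7,s12} and {s9,s10,s11}.
Refine {s2,s4,s5,s7,s12} on symbol a: members go to different blocks, giving {s4,s5,s12} and {s2,s7}.
On input b, block {s9,s10,s11} splits into {s9,s10} and {s11}.
No further refinement is possible. Final partition (7 blocks): {s0,s3} | {s4,s5,s12} | {s1,s6} | {s8} | {s9,s10} | {s2,s7} | {s11}.
s4 and s0 end up in different blocks, so they are distinguishable. For instance, the string 'ε' is accepted from only s0.

Yes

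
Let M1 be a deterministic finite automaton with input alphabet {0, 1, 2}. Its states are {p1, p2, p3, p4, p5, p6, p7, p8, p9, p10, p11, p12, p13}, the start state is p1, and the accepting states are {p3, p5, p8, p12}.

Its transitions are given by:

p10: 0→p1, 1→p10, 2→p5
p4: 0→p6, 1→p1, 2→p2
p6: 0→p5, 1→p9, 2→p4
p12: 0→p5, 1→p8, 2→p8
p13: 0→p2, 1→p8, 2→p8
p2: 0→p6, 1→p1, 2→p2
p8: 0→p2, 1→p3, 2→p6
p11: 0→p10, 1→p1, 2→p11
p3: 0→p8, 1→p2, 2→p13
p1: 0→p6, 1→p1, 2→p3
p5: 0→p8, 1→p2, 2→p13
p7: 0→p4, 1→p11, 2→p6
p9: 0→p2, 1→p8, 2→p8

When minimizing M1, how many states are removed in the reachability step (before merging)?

4

No path from p1 leads to p7, p10, p11, p12; the other 9 states are all reachable.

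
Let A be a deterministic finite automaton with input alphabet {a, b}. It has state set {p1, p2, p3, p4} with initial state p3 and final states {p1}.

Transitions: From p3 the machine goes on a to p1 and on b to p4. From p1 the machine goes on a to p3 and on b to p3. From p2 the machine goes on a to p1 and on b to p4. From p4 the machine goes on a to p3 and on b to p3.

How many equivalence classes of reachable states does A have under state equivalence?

3

First remove the unreachable states {p2}; 3 states remain.
P0 = {p1} | {p3,p4}.
Split {p3,p4} by δ(·,a) → {p3} and {p4}.
No further refinement is possible. Final partition (3 blocks): {p1} | {p3} | {p4}.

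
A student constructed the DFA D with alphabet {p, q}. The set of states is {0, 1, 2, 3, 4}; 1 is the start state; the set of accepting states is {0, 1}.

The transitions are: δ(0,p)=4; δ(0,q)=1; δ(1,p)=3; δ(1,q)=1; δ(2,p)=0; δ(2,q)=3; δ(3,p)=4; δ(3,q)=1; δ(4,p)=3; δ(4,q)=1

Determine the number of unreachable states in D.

2

Starting at 1 and following transitions, the reachable set is {1, 3, 4}. That leaves 0, 2 unreachable — 2 in total.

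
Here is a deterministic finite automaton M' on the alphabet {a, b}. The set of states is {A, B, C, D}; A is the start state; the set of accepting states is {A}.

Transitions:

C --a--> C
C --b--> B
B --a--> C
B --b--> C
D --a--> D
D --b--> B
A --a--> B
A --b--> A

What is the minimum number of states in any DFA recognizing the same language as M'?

First remove the unreachable states {D}; 3 states remain.
Initial partition by acceptance: {A} | {B,C}.
Stable partition: {A} | {B,C} — 2 equivalence classes.

2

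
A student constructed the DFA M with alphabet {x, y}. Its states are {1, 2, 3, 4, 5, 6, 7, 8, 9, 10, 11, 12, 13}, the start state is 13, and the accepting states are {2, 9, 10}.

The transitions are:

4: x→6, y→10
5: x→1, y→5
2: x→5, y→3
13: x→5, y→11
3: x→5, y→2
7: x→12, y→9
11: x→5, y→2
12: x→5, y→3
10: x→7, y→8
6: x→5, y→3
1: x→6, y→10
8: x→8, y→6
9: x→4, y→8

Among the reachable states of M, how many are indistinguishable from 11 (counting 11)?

Every state is reachable, so we keep all 13.
Start with accepting vs non-accepting: {2,9,10} | {1,3,4,5,6,7,8,11,12,13}.
Refine {1,3,4,5,6,7,8,11,12,13} on symbol y: members go to different blocks, giving {1,3,4,7,11} and {5,6,8,12,13}.
Split {2,9,10} by δ(·,x) → {9,10} and {2}.
On input y, block {1,3,4,7,11} splits into {1,4,7} and {3,11}.
On input x, block {5,6,8,12,13} splits into {6,8,12,13} and {5}.
Refine {6,8,12,13} on symbol x: members go to different blocks, giving {6,12,13} and {8}.
Stable partition: {9,10} | {1,4,7} | {6,12,13} | {2} | {3,11} | {5} | {8} — 7 equivalence classes.
State 11 belongs to the block {3,11}, which has 2 states.

2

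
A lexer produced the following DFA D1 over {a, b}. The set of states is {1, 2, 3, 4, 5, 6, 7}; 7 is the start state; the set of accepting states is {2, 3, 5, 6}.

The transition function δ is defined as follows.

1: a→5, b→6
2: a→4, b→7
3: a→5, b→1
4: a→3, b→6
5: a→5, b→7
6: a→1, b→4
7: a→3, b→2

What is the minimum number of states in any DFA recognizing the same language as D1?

3

All states are reachable from the start state.
Initial partition by acceptance: {2,3,5,6} | {1,4,7}.
Refine {2,3,5,6} on symbol a: members go to different blocks, giving {2,6} and {3,5}.
The partition is now stable with 3 blocks: {2,6} | {1,4,7} | {3,5}.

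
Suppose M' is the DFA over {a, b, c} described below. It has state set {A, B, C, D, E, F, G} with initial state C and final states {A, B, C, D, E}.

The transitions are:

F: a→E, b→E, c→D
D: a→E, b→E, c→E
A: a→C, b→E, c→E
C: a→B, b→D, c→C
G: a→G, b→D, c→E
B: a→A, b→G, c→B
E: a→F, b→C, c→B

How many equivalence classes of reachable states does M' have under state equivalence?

7

Initial partition by acceptance: {A,B,C,D,E} | {F,G}.
Split {A,B,C,D,E} by δ(·,a) → {A,B,C,D} and {E}.
Refine {A,B,C,D} on symbol a: members go to different blocks, giving {A,B,C} and {D}.
Refine {A,B,C} on symbol b: members go to different blocks, giving {A} and {B} and {C}.
On input a, block {F,G} splits into {F} and {G}.
Stable partition: {A} | {F} | {E} | {D} | {B} | {C} | {G} — 7 equivalence classes.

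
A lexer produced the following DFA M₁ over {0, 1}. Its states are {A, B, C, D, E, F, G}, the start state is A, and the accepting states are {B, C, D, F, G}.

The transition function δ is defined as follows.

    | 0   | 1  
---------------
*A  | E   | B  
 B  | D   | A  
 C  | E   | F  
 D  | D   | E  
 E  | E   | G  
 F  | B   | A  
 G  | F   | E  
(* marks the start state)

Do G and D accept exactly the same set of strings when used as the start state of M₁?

Yes

Reachable states from the start: {A,B,D,E,F,G}. Unreachable: {C} — drop them.
P0 = {B,D,F,G} | {A,E}.
The partition is now stable with 2 blocks: {B,D,F,G} | {A,E}.
G and D lie in the same block of the stable partition, so they are equivalent — no string distinguishes them.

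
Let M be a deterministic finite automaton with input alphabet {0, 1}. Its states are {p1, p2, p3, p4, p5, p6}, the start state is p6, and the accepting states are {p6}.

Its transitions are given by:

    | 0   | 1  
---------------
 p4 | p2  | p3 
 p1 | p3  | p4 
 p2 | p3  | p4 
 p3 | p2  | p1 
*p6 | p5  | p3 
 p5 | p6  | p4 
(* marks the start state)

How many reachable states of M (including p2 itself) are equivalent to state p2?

Every state is reachable, so we keep all 6.
Start with accepting vs non-accepting: {p6} | {p1,p2,p3,p4,p5}.
On input 0, block {p1,p2,p3,p4,p5} splits into {p1,p2,p3,p4} and {p5}.
Stable partition: {p6} | {p1,p2,p3,p4} | {p5} — 3 equivalence classes.
State p2 belongs to the block {p1,p2,p3,p4}, which has 4 states.

4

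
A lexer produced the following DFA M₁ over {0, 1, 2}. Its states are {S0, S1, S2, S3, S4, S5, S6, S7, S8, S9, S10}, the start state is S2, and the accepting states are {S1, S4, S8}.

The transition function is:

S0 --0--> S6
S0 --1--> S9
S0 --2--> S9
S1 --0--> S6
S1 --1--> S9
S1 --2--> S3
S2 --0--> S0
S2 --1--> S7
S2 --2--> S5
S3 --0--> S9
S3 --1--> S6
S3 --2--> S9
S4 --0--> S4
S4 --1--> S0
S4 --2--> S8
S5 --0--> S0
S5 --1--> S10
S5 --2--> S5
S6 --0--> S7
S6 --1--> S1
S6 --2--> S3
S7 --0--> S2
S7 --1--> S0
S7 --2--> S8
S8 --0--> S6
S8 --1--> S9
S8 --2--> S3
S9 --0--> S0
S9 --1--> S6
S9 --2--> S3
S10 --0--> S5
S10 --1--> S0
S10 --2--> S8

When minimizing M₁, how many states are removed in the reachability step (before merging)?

Starting at S2 and following transitions, the reachable set is {S0, S1, S2, S3, S5, S6, S7, S8, S9, S10}. That leaves S4 unreachable — 1 in total.

1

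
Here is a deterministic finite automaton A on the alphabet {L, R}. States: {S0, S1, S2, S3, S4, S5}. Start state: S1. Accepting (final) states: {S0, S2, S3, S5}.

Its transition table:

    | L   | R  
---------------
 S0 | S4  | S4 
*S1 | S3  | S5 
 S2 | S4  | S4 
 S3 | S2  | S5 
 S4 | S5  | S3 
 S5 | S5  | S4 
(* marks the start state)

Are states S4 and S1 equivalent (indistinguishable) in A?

No

Reachable states from the start: {S1,S2,S3,S4,S5}. Unreachable: {S0} — drop them.
Start with accepting vs non-accepting: {S2,S3,S5} | {S1,S4}.
Split {S2,S3,S5} by δ(·,L) → {S3,S5} and {S2}.
Split {S3,S5} by δ(·,L) → {S3} and {S5}.
On input L, block {S1,S4} splits into {S1} and {S4}.
The partition is now stable with 5 blocks: {S3} | {S1} | {S2} | {S5} | {S4}.
S4 and S1 end up in different blocks, so they are distinguishable. For instance, the string 'LR' is accepted from only S1.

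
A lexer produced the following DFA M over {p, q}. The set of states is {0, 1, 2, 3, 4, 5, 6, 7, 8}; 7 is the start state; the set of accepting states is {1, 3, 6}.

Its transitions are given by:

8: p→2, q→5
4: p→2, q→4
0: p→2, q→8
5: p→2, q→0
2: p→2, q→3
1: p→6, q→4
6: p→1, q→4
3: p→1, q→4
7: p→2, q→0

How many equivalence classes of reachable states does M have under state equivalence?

Every state is reachable, so we keep all 9.
Initial partition by acceptance: {1,3,6} | {0,2,4,5,7,8}.
Split {0,2,4,5,7,8} by δ(·,q) → {0,4,5,7,8} and {2}.
No further refinement is possible. Final partition (3 blocks): {1,3,6} | {0,4,5,7,8} | {2}.

3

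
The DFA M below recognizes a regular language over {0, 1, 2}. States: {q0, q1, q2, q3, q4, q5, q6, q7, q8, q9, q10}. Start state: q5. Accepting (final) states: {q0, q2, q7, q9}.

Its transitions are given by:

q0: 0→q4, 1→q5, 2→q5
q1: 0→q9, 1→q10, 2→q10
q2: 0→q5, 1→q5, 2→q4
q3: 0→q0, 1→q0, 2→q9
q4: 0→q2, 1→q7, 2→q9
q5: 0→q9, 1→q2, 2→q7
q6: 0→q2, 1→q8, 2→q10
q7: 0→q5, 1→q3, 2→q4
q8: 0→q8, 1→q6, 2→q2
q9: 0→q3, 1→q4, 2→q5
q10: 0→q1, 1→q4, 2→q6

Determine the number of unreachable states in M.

4

Starting at q5 and following transitions, the reachable set is {q0, q2, q3, q4, q5, q7, q9}. That leaves q1, q6, q8, q10 unreachable — 4 in total.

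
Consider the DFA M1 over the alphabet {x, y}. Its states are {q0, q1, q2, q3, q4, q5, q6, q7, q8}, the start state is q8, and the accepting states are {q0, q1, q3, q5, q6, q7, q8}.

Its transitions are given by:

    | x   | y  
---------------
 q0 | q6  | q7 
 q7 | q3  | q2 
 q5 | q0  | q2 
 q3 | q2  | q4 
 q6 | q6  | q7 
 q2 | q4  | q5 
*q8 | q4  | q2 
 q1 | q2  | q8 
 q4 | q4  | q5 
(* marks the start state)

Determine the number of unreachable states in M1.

1

BFS from q8 reaches {q0, q2, q3, q4, q5, q6, q7, q8}; the 1 state(s) q1 are never visited.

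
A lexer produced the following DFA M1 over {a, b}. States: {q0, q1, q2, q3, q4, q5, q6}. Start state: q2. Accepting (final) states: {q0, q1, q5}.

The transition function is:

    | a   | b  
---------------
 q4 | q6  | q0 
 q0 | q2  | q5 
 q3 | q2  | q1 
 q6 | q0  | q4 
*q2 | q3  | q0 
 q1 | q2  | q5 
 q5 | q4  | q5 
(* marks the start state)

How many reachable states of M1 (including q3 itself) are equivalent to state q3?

Every state is reachable, so we keep all 7.
P0 = {q0,q1,q5} | {q2,q3,q4,q6}.
Refine {q2,q3,q4,q6} on symbol a: members go to different blocks, giving {q2,q3,q4} and {q6}.
On input a, block {q2,q3,q4} splits into {q2,q3} and {q4}.
Refine {q0,q1,q5} on symbol a: members go to different blocks, giving {q0,q1} and {q5}.
No further refinement is possible. Final partition (5 blocks): {q0,q1} | {q2,q3} | {q6} | {q4} | {q5}.
The equivalence class containing q3 is {q2,q3}, of size 2.

2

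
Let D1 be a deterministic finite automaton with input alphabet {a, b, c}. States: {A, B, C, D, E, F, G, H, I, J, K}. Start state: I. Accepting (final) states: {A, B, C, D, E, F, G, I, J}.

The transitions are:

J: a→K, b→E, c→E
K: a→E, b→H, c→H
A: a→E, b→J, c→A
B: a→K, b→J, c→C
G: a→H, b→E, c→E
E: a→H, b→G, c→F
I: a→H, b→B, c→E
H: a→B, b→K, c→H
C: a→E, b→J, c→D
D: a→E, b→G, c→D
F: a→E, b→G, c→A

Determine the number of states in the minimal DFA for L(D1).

4

Every state is reachable, so we keep all 11.
Start with accepting vs non-accepting: {A,B,C,D,E,F,G,I,J} | {H,K}.
Split {A,B,C,D,E,F,G,I,J} by δ(·,a) → {B,E,G,I,J} and {A,C,D,F}.
On input c, block {B,E,G,I,J} splits into {G,I,J} and {B,E}.
Stable partition: {G,I,J} | {H,K} | {A,C,D,F} | {B,E} — 4 equivalence classes.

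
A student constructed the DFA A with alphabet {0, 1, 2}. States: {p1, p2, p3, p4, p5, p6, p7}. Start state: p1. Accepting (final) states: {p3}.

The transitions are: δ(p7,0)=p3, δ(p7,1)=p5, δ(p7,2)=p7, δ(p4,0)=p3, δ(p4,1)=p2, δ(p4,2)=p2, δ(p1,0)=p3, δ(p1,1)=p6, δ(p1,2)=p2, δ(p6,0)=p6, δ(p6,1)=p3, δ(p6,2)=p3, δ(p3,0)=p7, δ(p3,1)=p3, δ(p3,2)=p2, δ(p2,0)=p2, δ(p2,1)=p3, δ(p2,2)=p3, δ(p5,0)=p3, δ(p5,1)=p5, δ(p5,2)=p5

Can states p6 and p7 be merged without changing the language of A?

No

States {p4} cannot be reached from the start state, so discard them.
P0 = {p3} | {p1,p2,p5,p6,p7}.
On input 0, block {p1,p2,p5,p6,p7} splits into {p1,p5,p7} and {p2,p6}.
Refine {p1,p5,p7} on symbol 1: members go to different blocks, giving {p5,p7} and {p1}.
The partition is now stable with 4 blocks: {p3} | {p5,p7} | {p2,p6} | {p1}.
p6 and p7 end up in different blocks, so they are distinguishable. For instance, the string '0' is accepted from only p7.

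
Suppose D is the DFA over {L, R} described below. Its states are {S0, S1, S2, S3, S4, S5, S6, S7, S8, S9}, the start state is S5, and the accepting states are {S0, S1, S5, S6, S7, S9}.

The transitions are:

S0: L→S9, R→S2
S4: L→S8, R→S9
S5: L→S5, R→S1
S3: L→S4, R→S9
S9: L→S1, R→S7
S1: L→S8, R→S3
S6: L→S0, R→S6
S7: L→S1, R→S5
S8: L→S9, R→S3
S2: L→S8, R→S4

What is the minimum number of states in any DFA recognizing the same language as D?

Reachable states from the start: {S1,S3,S4,S5,S7,S8,S9}. Unreachable: {S0,S2,S6} — drop them.
P0 = {S1,S5,S7,S9} | {S3,S4,S8}.
On input L, block {S1,S5,S7,S9} splits into {S5,S7,S9} and {S1}.
Refine {S5,S7,S9} on symbol L: members go to different blocks, giving {S7,S9} and {S5}.
Refine {S7,S9} on symbol R: members go to different blocks, giving {S7} and {S9}.
Split {S3,S4,S8} by δ(·,L) → {S3,S4} and {S8}.
On input L, block {S3,S4} splits into {S3} and {S4}.
No further refinement is possible. Final partition (7 blocks): {S7} | {S3} | {S1} | {S5} | {S9} | {S8} | {S4}.

7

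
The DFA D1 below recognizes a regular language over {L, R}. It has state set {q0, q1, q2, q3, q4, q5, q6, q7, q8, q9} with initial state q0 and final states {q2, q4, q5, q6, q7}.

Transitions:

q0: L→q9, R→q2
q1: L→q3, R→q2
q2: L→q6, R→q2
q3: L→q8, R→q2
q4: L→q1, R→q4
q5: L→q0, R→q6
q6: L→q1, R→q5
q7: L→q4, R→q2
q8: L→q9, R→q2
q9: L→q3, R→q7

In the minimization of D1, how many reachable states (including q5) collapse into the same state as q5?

3

All states are reachable from the start state.
Start with accepting vs non-accepting: {q2,q4,q5,q6,q7} | {q0,q1,q3,q8,q9}.
Split {q2,q4,q5,q6,q7} by δ(·,L) → {q4,q5,q6} and {q2,q7}.
The partition is now stable with 3 blocks: {q4,q5,q6} | {q0,q1,q3,q8,q9} | {q2,q7}.
State q5 belongs to the block {q4,q5,q6}, which has 3 states.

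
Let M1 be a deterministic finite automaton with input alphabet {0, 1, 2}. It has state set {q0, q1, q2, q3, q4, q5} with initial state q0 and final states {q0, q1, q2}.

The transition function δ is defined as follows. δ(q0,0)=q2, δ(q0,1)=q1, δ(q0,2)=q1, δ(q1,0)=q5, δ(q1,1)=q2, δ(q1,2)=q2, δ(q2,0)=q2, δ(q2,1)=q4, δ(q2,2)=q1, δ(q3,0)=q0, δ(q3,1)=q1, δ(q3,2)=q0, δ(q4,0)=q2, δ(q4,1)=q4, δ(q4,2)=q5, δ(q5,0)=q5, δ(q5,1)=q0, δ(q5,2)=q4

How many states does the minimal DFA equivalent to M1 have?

5

Reachable states from the start: {q0,q1,q2,q4,q5}. Unreachable: {q3} — drop them.
P0 = {q0,q1,q2} | {q4,q5}.
On input 0, block {q0,q1,q2} splits into {q0,q2} and {q1}.
Refine {q0,q2} on symbol 1: members go to different blocks, giving {q0} and {q2}.
On input 0, block {q4,q5} splits into {q4} and {q5}.
No further refinement is possible. Final partition (5 blocks): {q0} | {q4} | {q1} | {q2} | {q5}.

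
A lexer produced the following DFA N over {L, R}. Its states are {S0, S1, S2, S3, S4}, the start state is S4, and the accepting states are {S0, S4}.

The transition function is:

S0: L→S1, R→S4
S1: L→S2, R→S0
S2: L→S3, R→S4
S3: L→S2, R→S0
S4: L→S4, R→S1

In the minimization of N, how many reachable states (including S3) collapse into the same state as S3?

Start with accepting vs non-accepting: {S0,S4} | {S1,S2,S3}.
Split {S0,S4} by δ(·,L) → {S0} and {S4}.
Split {S1,S2,S3} by δ(·,R) → {S1,S3} and {S2}.
Stable partition: {S0} | {S1,S3} | {S4} | {S2} — 4 equivalence classes.
The equivalence class containing S3 is {S1,S3}, of size 2.

2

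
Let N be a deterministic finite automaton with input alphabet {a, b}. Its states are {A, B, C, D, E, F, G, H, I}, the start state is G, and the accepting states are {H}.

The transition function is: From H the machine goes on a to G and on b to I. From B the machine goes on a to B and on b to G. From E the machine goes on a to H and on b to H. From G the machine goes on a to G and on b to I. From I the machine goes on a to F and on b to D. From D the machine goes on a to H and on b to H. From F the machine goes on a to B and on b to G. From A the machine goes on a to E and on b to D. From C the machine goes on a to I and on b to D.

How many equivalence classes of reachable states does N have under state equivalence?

5

First remove the unreachable states {A,C,E}; 6 states remain.
P0 = {H} | {B,D,F,G,I}.
On input a, block {B,D,F,G,I} splits into {B,F,G,I} and {D}.
Split {B,F,G,I} by δ(·,b) → {B,F,G} and {I}.
Refine {B,F,G} on symbol b: members go to different blocks, giving {B,F} and {G}.
Stable partition: {H} | {B,F} | {D} | {I} | {G} — 5 equivalence classes.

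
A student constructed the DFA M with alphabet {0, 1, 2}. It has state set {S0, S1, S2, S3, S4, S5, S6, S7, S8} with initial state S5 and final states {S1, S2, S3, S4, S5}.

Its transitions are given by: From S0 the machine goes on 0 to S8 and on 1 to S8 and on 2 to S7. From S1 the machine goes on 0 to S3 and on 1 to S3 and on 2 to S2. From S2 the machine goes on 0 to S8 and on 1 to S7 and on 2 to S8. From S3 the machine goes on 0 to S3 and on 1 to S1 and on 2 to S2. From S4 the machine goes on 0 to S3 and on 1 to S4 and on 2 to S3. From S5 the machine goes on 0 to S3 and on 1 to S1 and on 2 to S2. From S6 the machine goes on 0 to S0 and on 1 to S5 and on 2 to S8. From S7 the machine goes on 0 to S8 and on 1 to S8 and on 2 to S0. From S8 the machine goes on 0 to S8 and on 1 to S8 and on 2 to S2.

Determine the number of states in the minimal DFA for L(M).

States {S4,S6} cannot be reached from the start state, so discard them.
P0 = {S1,S2,S3,S5} | {S0,S7,S8}.
On input 0, block {S1,S2,S3,S5} splits into {S1,S3,S5} and {S2}.
Refine {S0,S7,S8} on symbol 2: members go to different blocks, giving {S0,S7} and {S8}.
Stable partition: {S1,S3,S5} | {S0,S7} | {S2} | {S8} — 4 equivalence classes.

4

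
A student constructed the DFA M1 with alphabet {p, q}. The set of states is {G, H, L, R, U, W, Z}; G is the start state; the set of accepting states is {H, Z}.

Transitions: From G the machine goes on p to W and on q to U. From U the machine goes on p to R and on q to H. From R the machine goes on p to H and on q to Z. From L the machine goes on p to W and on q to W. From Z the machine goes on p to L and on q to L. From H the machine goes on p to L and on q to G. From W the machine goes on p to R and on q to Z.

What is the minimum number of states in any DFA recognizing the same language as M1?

4

Every state is reachable, so we keep all 7.
Initial partition by acceptance: {H,Z} | {G,L,R,U,W}.
Split {G,L,R,U,W} by δ(·,p) → {G,L,U,W} and {R}.
Refine {G,L,U,W} on symbol p: members go to different blocks, giving {G,L} and {U,W}.
Stable partition: {H,Z} | {G,L} | {R} | {U,W} — 4 equivalence classes.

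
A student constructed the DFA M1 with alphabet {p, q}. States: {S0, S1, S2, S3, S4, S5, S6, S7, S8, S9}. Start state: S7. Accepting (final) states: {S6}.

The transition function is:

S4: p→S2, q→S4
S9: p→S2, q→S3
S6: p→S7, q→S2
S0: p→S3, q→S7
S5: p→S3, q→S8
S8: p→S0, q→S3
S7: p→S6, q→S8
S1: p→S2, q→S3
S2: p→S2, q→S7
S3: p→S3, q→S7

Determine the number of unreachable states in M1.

Starting at S7 and following transitions, the reachable set is {S0, S2, S3, S6, S7, S8}. That leaves S1, S4, S5, S9 unreachable — 4 in total.

4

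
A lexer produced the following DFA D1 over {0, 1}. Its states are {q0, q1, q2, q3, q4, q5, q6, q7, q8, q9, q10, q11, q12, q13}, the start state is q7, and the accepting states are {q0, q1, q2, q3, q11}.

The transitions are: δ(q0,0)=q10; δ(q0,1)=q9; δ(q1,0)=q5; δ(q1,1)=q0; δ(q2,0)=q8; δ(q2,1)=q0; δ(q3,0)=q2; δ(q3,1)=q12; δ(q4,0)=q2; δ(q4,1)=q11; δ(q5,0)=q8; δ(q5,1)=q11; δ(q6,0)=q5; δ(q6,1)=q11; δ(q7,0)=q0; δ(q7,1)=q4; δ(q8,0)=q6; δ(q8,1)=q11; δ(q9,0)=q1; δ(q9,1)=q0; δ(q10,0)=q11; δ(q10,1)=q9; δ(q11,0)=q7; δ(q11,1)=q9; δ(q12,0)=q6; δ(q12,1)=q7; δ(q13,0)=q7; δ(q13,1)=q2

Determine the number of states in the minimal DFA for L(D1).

5

States {q3,q12,q13} cannot be reached from the start state, so discard them.
Start with accepting vs non-accepting: {q0,q1,q2,q11} | {q4,q5,q6,q7,q8,q9,q10}.
On input 1, block {q0,q1,q2,q11} splits into {q0,q11} and {q1,q2}.
Refine {q4,q5,q6,q7,q8,q9,q10} on symbol 0: members go to different blocks, giving {q5,q6,q8} and {q4,q9} and {q7,q10}.
The partition is now stable with 5 blocks: {q0,q11} | {q5,q6,q8} | {q1,q2} | {q4,q9} | {q7,q10}.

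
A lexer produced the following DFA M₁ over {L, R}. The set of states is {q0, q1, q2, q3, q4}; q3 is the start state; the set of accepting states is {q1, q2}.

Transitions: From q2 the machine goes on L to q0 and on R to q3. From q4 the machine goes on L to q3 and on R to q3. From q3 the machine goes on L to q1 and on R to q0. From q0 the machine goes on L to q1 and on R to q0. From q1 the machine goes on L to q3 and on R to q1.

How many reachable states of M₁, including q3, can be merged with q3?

Reachable states from the start: {q0,q1,q3}. Unreachable: {q2,q4} — drop them.
Initial partition by acceptance: {q1} | {q0,q3}.
The partition is now stable with 2 blocks: {q1} | {q0,q3}.
State q3 belongs to the block {q0,q3}, which has 2 states.

2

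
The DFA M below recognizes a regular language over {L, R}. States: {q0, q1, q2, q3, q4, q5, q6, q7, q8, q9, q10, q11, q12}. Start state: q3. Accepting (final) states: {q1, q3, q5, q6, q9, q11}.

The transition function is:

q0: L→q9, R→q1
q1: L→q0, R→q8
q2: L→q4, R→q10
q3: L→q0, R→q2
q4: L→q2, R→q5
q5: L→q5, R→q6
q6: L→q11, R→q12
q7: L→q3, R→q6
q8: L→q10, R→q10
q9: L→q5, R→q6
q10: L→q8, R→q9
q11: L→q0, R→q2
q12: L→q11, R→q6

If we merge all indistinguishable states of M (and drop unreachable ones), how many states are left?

7

First remove the unreachable states {q7}; 12 states remain.
P0 = {q1,q3,q5,q6,q9,q11} | {q0,q2,q4,q8,q10,q12}.
On input L, block {q1,q3,q5,q6,q9,q11} splits into {q1,q3,q11} and {q5,q6,q9}.
Split {q0,q2,q4,q8,q10,q12} by δ(·,L) → {q2,q4,q8,q10} and {q0} and {q12}.
Split {q2,q4,q8,q10} by δ(·,R) → {q2,q8} and {q4,q10}.
Refine {q5,q6,q9} on symbol L: members go to different blocks, giving {q5,q9} and {q6}.
No further refinement is possible. Final partition (7 blocks): {q1,q3,q11} | {q2,q8} | {q5,q9} | {q0} | {q12} | {q4,q10} | {q6}.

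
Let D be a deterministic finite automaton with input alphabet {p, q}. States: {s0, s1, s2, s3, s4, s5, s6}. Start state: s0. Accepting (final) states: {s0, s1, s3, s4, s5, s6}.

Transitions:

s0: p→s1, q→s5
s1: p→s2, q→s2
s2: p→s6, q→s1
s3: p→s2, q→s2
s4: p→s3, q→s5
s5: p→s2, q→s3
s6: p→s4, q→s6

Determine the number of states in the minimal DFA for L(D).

Start with accepting vs non-accepting: {s0,s1,s3,s4,s5,s6} | {s2}.
On input p, block {s0,s1,s3,s4,s5,s6} splits into {s0,s4,s6} and {s1,s3,s5}.
Refine {s0,s4,s6} on symbol p: members go to different blocks, giving {s0,s4} and {s6}.
On input q, block {s1,s3,s5} splits into {s1,s3} and {s5}.
No further refinement is possible. Final partition (5 blocks): {s0,s4} | {s2} | {s1,s3} | {s6} | {s5}.

5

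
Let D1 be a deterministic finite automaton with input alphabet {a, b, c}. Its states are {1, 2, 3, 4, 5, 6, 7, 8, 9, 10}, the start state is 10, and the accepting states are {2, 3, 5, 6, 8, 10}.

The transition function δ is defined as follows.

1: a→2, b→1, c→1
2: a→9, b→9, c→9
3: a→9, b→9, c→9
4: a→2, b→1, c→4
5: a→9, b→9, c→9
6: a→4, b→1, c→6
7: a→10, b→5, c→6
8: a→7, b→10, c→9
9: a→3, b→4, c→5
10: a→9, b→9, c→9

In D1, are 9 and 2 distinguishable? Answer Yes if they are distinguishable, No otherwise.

Reachable states from the start: {1,2,3,4,5,9,10}. Unreachable: {6,7,8} — drop them.
P0 = {2,3,5,10} | {1,4,9}.
On input c, block {1,4,9} splits into {1,4} and {9}.
The partition is now stable with 3 blocks: {2,3,5,10} | {1,4} | {9}.
9 and 2 end up in different blocks, so they are distinguishable. For instance, the string 'ε' is accepted from only 2.

Yes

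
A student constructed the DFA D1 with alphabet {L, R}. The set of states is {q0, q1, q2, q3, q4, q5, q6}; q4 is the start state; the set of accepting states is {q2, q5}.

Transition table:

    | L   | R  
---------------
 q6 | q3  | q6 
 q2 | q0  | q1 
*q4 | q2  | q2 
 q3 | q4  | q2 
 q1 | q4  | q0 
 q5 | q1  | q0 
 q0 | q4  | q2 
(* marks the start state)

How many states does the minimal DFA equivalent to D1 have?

4

First remove the unreachable states {q3,q5,q6}; 4 states remain.
P0 = {q2} | {q0,q1,q4}.
Split {q0,q1,q4} by δ(·,L) → {q0,q1} and {q4}.
Refine {q0,q1} on symbol R: members go to different blocks, giving {q0} and {q1}.
Stable partition: {q2} | {q0} | {q4} | {q1} — 4 equivalence classes.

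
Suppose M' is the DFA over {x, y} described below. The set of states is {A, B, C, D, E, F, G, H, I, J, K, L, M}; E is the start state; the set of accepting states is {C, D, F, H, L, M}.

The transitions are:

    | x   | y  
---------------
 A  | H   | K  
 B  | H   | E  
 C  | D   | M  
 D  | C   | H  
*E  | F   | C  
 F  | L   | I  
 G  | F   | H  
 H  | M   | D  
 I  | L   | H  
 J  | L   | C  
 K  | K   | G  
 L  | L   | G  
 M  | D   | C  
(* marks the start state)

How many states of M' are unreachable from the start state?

4

BFS from E reaches {C, D, E, F, G, H, I, L, M}; the 4 state(s) A, B, J, K are never visited.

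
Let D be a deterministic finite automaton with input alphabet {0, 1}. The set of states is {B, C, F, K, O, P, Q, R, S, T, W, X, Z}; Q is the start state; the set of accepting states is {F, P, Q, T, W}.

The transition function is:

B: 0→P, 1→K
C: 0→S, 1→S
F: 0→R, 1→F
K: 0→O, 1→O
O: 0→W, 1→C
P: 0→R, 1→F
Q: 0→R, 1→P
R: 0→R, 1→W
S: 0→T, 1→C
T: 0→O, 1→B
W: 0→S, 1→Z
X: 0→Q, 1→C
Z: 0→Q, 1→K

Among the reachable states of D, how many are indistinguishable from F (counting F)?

3

Reachable states from the start: {B,C,F,K,O,P,Q,R,S,T,W,Z}. Unreachable: {X} — drop them.
Initial partition by acceptance: {F,P,Q,T,W} | {B,C,K,O,R,S,Z}.
On input 1, block {F,P,Q,T,W} splits into {F,P,Q} and {T,W}.
Refine {B,C,K,O,R,S,Z} on symbol 0: members go to different blocks, giving {C,K,R} and {O,S} and {B,Z}.
Refine {C,K,R} on symbol 0: members go to different blocks, giving {C,K} and {R}.
The partition is now stable with 6 blocks: {F,P,Q} | {C,K} | {T,W} | {O,S} | {B,Z} | {R}.
The equivalence class containing F is {F,P,Q}, of size 3.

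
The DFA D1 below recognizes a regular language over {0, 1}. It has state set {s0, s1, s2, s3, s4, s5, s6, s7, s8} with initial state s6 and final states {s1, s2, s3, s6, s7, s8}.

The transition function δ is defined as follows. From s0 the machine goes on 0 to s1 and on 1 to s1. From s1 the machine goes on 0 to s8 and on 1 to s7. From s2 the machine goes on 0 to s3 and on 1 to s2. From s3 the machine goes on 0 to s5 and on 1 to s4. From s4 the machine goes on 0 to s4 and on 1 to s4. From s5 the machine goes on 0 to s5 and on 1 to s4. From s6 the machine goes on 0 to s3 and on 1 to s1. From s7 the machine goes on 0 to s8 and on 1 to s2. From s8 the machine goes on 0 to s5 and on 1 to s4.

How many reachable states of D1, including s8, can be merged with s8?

2

First remove the unreachable states {s0}; 8 states remain.
Start with accepting vs non-accepting: {s1,s2,s3,s6,s7,s8} | {s4,s5}.
On input 0, block {s1,s2,s3,s6,s7,s8} splits into {s1,s2,s6,s7} and {s3,s8}.
Stable partition: {s1,s2,s6,s7} | {s4,s5} | {s3,s8} — 3 equivalence classes.
State s8 belongs to the block {s3,s8}, which has 2 states.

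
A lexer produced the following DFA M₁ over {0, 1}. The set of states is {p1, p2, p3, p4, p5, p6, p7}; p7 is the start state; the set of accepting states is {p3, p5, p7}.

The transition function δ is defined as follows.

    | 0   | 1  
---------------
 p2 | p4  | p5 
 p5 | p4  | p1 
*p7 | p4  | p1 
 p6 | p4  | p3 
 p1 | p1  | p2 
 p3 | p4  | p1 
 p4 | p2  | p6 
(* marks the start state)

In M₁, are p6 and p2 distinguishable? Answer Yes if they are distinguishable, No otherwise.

No

Every state is reachable, so we keep all 7.
Start with accepting vs non-accepting: {p3,p5,p7} | {p1,p2,p4,p6}.
Refine {p1,p2,p4,p6} on symbol 1: members go to different blocks, giving {p1,p4} and {p2,p6}.
Split {p1,p4} by δ(·,0) → {p1} and {p4}.
The partition is now stable with 4 blocks: {p3,p5,p7} | {p1} | {p2,p6} | {p4}.
p6 and p2 lie in the same block of the stable partition, so they are equivalent — no string distinguishes them.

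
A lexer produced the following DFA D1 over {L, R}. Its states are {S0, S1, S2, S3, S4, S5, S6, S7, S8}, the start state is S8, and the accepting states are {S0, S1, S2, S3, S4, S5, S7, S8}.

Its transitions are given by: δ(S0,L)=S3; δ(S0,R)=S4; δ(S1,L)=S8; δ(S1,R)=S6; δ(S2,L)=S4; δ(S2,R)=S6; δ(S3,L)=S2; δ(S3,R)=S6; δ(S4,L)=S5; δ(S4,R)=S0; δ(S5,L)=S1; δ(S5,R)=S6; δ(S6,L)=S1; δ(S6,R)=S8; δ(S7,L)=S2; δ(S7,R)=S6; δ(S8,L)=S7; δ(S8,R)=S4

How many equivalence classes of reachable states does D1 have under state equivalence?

Start with accepting vs non-accepting: {S0,S1,S2,S3,S4,S5,S7,S8} | {S6}.
Split {S0,S1,S2,S3,S4,S5,S7,S8} by δ(·,R) → {S1,S2,S3,S5,S7} and {S0,S4,S8}.
Refine {S1,S2,S3,S5,S7} on symbol L: members go to different blocks, giving {S3,S5,S7} and {S1,S2}.
Stable partition: {S3,S5,S7} | {S6} | {S0,S4,S8} | {S1,S2} — 4 equivalence classes.

4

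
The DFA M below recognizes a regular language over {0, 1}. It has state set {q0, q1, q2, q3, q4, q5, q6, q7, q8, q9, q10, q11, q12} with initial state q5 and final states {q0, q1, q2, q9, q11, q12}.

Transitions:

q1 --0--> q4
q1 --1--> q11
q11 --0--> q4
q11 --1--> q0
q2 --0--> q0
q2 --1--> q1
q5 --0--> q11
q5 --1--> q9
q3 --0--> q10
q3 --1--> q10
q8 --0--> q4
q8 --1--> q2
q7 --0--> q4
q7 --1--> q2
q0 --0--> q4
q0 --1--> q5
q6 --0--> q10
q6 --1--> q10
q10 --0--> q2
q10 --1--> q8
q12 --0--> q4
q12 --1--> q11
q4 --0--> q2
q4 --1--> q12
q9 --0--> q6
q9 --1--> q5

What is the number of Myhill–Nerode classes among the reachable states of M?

First remove the unreachable states {q3,q7}; 11 states remain.
P0 = {q0,q1,q2,q9,q11,q12} | {q4,q5,q6,q8,q10}.
Refine {q0,q1,q2,q9,q11,q12} on symbol 0: members go to different blocks, giving {q0,q1,q9,q11,q12} and {q2}.
On input 1, block {q0,q1,q9,q11,q12} splits into {q1,q11,q12} and {q0,q9}.
On input 1, block {q1,q11,q12} splits into {q1,q12} and {q11}.
Split {q4,q5,q6,q8,q10} by δ(·,0) → {q4,q10} and {q6,q8} and {q5}.
Split {q4,q10} by δ(·,1) → {q4} and {q10}.
Refine {q0,q9} on symbol 0: members go to different blocks, giving {q0} and {q9}.
Split {q6,q8} by δ(·,0) → {q6} and {q8}.
No further refinement is possible. Final partition (10 blocks): {q1,q12} | {q4} | {q2} | {q0} | {q11} | {q6} | {q5} | {q10} | {q9} | {q8}.

10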